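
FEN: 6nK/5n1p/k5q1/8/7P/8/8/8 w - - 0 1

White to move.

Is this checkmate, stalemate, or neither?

checkmate

White to move; white king on h8.
In check: yes, from the black knight on f7.
King squares — g7: attacked by Qg6; h7: attacked by Qg6; g8: attacked by Qg6.
Legal moves for White: none.
In check with no legal moves → checkmate.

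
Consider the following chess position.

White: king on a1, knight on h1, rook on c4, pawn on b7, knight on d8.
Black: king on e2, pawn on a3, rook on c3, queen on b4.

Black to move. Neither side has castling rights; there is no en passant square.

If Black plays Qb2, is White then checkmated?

After Qb2: white king on a1; in check: yes, from the black queen on b2.
King squares — b1: attacked by Qb2; a2: attacked by Qb2; b2: attacked by Pa3.
White has no legal moves → checkmate.

yes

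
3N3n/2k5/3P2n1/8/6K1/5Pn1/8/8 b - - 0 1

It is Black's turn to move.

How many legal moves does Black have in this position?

6

Black to move; king on c7.
In check: yes, from the white pawn on d6.
Legal moves: Kxd8, Kc8, Kb8, Kd7, Kxd6, Kb6.
Count: 6.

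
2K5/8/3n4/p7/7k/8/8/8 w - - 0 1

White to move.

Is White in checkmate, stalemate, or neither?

neither

White to move; white king on c8.
In check: yes, from the black knight on d6.
King squares — b7: attacked by Nd6; c7: available; d7: available; b8: available; d8: available.
Legal moves for White: Kd8, Kb8, Kd7, Kc7.
White is in check but has 4 legal moves → neither.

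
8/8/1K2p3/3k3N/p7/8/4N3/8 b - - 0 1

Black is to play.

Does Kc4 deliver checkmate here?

After Kc4: white king on b6; in check: no.
White is not in check, so this cannot be checkmate.

no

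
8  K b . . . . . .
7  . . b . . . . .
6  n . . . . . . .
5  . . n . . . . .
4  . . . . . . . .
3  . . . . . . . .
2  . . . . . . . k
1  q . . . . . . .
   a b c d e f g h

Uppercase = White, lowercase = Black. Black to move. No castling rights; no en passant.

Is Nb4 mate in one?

After Nb4: white king on a8; in check: yes, from the black queen on a1.
King squares — a7: attacked by Qa1; b7: attacked by Nc5; b8: attacked by Bc7.
White has no legal moves → checkmate.

yes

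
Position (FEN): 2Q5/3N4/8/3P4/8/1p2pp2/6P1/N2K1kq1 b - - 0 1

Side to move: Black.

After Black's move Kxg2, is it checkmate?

yes

After Kxg2: white king on d1; in check: yes, from the black queen on g1.
King squares — c1: attacked by Qg1; e1: attacked by Qg1; c2: attacked by Pb3; d2: attacked by Pe3; e2: attacked by Pf3.
White has no legal moves → checkmate.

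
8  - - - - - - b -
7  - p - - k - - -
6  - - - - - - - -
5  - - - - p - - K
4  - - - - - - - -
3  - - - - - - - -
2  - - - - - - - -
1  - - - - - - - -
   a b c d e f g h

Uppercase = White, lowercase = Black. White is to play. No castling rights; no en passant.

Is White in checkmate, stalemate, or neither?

White to move; white king on h5.
In check: no.
Legal moves for White: Kh6, Kg6, Kg5, Kh4, Kg4.
White has 5 legal moves and is not in check → neither.

neither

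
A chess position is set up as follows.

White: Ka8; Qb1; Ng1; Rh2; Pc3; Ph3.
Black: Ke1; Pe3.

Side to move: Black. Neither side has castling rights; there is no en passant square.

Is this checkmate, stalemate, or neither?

checkmate

Black to move; black king on e1.
In check: yes, from the white queen on b1.
King squares — d1: attacked by Qb1; f1: attacked by Qb1; d2: attacked by Rh2; e2: attacked by Ng1; f2: attacked by Rh2.
Legal moves for Black: none.
In check with no legal moves → checkmate.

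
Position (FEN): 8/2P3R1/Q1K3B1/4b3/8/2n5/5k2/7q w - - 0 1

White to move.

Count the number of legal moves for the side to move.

White to move; king on c6.
In check: yes, from the black queen on h1.
Legal moves: Kd7, Kb6, Kc5, Be4.
Count: 4.

4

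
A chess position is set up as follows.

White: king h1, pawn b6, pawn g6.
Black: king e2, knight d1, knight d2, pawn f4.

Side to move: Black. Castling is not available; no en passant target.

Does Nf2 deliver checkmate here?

After Nf2: white king on h1; in check: yes, from the black knight on f2.
White has 3 legal replies: Kh2, Kg2, Kg1.
In check but a legal move exists → not checkmate.

no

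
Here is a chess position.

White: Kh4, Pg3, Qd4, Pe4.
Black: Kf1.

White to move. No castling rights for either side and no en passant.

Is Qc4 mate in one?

After Qc4: black king on f1; in check: yes, from the white queen on c4.
Black has 4 legal replies: Kg2, Kf2, Kg1, Ke1.
In check but a legal move exists → not checkmate.

no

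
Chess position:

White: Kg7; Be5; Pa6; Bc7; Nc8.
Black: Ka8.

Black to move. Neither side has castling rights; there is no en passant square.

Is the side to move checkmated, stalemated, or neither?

stalemate

Black to move; black king on a8.
In check: no.
King squares — a7: attacked by Nc8; b7: attacked by Pa6; b8: attacked by Bc7.
Legal moves for Black: none.
Not in check and no legal moves → stalemate.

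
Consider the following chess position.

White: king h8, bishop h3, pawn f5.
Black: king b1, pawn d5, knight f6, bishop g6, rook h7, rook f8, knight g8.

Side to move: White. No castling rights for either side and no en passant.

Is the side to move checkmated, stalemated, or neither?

White to move; white king on h8.
In check: yes, from the black rook on h7.
King squares — g7: attacked by Rh7; h7: attacked by Nf6; g8: attacked by Nf6.
Legal moves for White: none.
In check with no legal moves → checkmate.

checkmate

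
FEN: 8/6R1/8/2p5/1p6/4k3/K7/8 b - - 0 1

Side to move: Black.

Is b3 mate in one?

no

After b3: white king on a2; in check: yes, from the black pawn on b3.
White has 5 legal replies: Kxb3, Ka3, Kb2, Kb1, Ka1.
In check but a legal move exists → not checkmate.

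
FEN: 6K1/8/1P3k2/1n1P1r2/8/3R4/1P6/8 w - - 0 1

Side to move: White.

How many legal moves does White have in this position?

17

White to move; king on g8.
In check: no.
Legal moves: Kh8, Kf8, Kh7, Rd4, Rh3, Rg3, Rf3, Re3, Rc3, Rb3, Ra3, Rd2, Rd1, b7, d6, b3, b4.
Count: 17.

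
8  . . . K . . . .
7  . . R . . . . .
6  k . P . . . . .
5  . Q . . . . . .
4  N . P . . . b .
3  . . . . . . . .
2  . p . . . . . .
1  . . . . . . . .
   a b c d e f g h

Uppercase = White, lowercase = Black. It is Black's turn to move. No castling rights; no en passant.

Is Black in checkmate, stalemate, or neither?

Black to move; black king on a6.
In check: yes, from the white queen on b5.
King squares — a5: attacked by Qb5; b5: attacked by Pc4; b6: attacked by Na4; a7: attacked by Rc7; b7: attacked by Qb5.
Legal moves for Black: none.
In check with no legal moves → checkmate.

checkmate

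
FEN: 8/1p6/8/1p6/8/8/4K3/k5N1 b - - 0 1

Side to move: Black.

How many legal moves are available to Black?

Black to move; king on a1.
In check: no.
Legal moves: Kb2, Ka2, Kb1, b6, b4.
Count: 5.

5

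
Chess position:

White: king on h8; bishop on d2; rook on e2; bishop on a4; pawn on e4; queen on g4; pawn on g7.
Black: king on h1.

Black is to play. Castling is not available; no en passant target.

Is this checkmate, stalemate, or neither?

Black to move; black king on h1.
In check: no.
King squares — g1: attacked by Qg4; g2: attacked by Re2; h2: attacked by Re2.
Legal moves for Black: none.
Not in check and no legal moves → stalemate.

stalemate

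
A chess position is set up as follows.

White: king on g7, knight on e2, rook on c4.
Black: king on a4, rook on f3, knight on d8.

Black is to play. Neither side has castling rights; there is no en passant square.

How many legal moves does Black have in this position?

4

Black to move; king on a4.
In check: yes, from the white rook on c4.
Legal moves: Kb5, Ka5, Kb3, Ka3.
Count: 4.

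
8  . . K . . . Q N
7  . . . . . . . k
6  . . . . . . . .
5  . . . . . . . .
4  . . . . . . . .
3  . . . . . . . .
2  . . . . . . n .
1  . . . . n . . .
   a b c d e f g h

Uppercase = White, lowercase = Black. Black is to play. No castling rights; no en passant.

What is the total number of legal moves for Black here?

2

Black to move; king on h7.
In check: yes, from the white queen on g8.
Legal moves: Kxg8, Kh6.
Count: 2.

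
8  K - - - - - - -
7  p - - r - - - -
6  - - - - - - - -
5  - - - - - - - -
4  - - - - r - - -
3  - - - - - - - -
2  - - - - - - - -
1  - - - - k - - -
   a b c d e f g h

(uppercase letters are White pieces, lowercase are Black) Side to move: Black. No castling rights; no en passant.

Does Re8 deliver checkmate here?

After Re8: white king on a8; in check: yes, from the black rook on e8.
King squares — a7: attacked by Rd7; b7: attacked by Rd7; b8: attacked by Re8.
White has no legal moves → checkmate.

yes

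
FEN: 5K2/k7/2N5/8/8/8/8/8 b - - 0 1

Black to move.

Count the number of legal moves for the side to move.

4

Black to move; king on a7.
In check: yes, from the white knight on c6.
Legal moves: Ka8, Kb7, Kb6, Ka6.
Count: 4.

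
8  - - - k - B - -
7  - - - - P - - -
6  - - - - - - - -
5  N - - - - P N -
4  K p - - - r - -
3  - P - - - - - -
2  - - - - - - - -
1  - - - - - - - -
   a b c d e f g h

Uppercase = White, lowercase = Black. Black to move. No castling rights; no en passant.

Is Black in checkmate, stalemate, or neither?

neither

Black to move; black king on d8.
In check: yes, from the white pawn on e7.
Legal moves for Black: Ke8, Kc8, Kd7, Kc7.
Black is in check but has 4 legal moves → neither.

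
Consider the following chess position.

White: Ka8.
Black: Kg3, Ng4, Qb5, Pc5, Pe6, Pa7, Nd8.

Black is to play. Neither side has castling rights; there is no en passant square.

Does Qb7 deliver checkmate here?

After Qb7: white king on a8; in check: yes, from the black queen on b7.
King squares — a7: attacked by Qb7; b7: attacked by Nd8; b8: attacked by Qb7.
White has no legal moves → checkmate.

yes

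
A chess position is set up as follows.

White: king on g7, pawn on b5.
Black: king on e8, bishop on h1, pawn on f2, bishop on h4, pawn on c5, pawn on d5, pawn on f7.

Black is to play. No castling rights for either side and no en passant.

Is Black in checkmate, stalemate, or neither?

Black to move; black king on e8.
In check: no.
Legal moves for Black include: Kd8, Ke7, Kd7, Bd8, Be7, Bf6+, Bg5, Bg3, Be4, Bf3, Bg2, f6, d4, c4, f1=Q, f1=R, f1=B, f1=N, ... (list truncated; more exist).
Black has legal moves and is not in check → neither.

neither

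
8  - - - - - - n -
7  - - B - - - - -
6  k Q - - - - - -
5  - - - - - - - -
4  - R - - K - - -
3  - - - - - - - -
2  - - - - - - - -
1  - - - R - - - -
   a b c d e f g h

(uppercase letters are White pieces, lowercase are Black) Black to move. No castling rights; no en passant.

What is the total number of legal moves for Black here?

Black to move; king on a6.
In check: yes, from the white queen on b6.
Legal moves: none.
Count: 0.

0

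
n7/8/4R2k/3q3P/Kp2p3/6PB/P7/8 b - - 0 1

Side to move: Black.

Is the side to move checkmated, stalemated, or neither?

Black to move; black king on h6.
In check: yes, from the white rook on e6.
King squares — g5: available; h5: available; g6: attacked by Ph5; g7: available; h7: available.
Legal moves for Black: Kh7, Kg7, Kxh5, Kg5, Qxe6.
Black is in check but has 5 legal moves → neither.

neither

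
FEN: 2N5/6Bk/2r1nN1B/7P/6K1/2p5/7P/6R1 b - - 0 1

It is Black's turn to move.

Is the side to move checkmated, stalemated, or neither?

Black to move; black king on h7.
In check: yes, from the white knight on f6.
King squares — g6: attacked by Ph5; h6: attacked by Bg7; g7: attacked by Bh6; g8: attacked by Nf6; h8: attacked by Bg7.
Legal moves for Black: none.
In check with no legal moves → checkmate.

checkmate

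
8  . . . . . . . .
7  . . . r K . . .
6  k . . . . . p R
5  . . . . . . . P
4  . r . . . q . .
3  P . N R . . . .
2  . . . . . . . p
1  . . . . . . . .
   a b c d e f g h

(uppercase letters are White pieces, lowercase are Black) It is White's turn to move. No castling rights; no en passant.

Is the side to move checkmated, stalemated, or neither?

White to move; white king on e7.
In check: yes, from the black rook on d7.
King squares — d6: attacked by Qf4; e6: available; f6: attacked by Qf4; d7: available; f7: attacked by Qf4; d8: attacked by Rd7; e8: available; f8: attacked by Qf4.
Legal moves for White: Ke8, Kxd7, Ke6, Rxd7.
White is in check but has 4 legal moves → neither.

neither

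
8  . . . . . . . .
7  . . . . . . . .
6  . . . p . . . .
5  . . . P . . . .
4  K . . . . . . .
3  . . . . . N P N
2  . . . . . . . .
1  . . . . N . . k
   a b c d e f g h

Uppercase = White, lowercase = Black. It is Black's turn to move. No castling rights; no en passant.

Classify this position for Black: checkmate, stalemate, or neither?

stalemate

Black to move; black king on h1.
In check: no.
King squares — g1: attacked by Nf3; g2: attacked by Ne1; h2: attacked by Nf3.
Legal moves for Black: none.
Not in check and no legal moves → stalemate.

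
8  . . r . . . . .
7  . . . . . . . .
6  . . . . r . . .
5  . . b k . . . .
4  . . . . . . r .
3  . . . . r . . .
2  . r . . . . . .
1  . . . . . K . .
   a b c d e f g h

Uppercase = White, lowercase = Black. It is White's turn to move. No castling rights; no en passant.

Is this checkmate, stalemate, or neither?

stalemate

White to move; white king on f1.
In check: no.
King squares — e1: attacked by Re3; g1: attacked by Rg4; e2: attacked by Rb2; f2: attacked by Rb2; g2: attacked by Rb2.
Legal moves for White: none.
Not in check and no legal moves → stalemate.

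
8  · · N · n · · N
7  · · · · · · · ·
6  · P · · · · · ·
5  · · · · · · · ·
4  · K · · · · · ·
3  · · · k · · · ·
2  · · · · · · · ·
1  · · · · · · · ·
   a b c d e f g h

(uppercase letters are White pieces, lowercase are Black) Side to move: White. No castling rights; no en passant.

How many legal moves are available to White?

White to move; king on b4.
In check: no.
Legal moves: Nf7, Ng6, Ne7, Na7, Nd6, Kc5, Kb5, Ka5, Ka4, Kb3, Ka3, b7.
Count: 12.

12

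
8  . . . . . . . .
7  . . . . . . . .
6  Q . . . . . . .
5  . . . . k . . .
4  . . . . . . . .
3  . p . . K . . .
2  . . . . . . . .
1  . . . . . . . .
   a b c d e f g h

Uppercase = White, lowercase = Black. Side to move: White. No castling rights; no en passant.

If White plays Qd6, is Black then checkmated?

After Qd6: black king on e5; in check: yes, from the white queen on d6.
Black has 2 legal replies: Kxd6, Kf5.
In check but a legal move exists → not checkmate.

no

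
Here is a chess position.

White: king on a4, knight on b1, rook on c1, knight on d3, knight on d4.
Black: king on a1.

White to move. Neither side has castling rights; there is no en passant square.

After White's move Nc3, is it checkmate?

yes

After Nc3: black king on a1; in check: yes, from the white rook on c1.
King squares — b1: attacked by Rc1; a2: attacked by Nc3; b2: attacked by Nd3.
Black has no legal moves → checkmate.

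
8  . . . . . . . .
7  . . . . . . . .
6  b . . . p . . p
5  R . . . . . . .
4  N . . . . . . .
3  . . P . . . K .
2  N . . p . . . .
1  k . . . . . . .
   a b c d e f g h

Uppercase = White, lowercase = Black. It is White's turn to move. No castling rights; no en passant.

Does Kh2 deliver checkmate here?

no

After Kh2: black king on a1; in check: no.
Black is not in check, so this cannot be checkmate.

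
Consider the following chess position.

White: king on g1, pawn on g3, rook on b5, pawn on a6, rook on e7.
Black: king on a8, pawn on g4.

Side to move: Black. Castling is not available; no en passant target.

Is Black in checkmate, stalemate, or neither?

Black to move; black king on a8.
In check: no.
King squares — a7: attacked by Re7; b7: attacked by Rb5; b8: attacked by Rb5.
Legal moves for Black: none.
Not in check and no legal moves → stalemate.

stalemate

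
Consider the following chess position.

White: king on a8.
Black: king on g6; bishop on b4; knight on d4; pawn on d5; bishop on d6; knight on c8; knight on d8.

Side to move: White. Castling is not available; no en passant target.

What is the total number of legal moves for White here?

White to move; king on a8.
In check: no.
Legal moves: none.
Count: 0.

0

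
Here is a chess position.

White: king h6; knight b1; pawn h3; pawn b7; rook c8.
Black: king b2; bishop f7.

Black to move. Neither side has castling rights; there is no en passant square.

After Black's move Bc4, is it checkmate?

After Bc4: white king on h6; in check: no.
White is not in check, so this cannot be checkmate.

no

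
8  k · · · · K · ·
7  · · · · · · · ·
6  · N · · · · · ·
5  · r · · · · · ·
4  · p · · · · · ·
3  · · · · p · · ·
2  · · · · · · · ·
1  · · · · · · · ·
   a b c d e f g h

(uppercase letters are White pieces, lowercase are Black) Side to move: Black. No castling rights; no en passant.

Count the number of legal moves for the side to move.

Black to move; king on a8.
In check: yes, from the white knight on b6.
Legal moves: Kb8, Kb7, Ka7, Rxb6.
Count: 4.

4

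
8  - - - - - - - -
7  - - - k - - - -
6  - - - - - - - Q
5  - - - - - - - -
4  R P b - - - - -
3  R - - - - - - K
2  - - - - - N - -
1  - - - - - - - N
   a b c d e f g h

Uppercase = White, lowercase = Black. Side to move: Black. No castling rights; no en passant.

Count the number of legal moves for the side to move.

Black to move; king on d7.
In check: no.
Legal moves: Ke8, Kd8, Kc8, Ke7, Kc7, Bg8, Bf7, Be6+, Ba6, Bd5, Bb5, Bd3, Bb3, Be2, Ba2, Bf1+.
Count: 16.

16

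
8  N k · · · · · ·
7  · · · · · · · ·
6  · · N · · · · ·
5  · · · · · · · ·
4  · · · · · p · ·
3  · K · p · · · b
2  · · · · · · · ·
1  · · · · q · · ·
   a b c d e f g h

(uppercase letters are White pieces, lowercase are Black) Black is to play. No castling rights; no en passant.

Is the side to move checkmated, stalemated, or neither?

Black to move; black king on b8.
In check: yes, from the white knight on c6.
Legal moves for Black: Kc8, Kxa8, Kb7.
Black is in check but has 3 legal moves → neither.

neither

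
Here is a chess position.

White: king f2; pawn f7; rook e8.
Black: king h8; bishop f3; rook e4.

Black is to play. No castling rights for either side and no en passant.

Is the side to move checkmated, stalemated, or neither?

neither

Black to move; black king on h8.
In check: yes, from the white rook on e8.
Legal moves for Black: Kh7, Kg7, Rxe8.
Black is in check but has 3 legal moves → neither.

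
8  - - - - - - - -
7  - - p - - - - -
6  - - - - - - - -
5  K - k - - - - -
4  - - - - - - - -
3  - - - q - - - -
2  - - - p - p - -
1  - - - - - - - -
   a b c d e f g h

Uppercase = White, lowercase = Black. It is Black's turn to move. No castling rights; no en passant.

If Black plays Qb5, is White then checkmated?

After Qb5: white king on a5; in check: yes, from the black queen on b5.
King squares — a4: attacked by Qb5; b4: attacked by Qb5; b5: attacked by Kc5; a6: attacked by Qb5; b6: attacked by Qb5.
White has no legal moves → checkmate.

yes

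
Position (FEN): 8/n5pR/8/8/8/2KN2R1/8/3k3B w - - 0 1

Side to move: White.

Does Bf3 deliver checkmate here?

After Bf3: black king on d1; in check: yes, from the white bishop on f3.
King squares — c1: attacked by Nd3; e1: attacked by Nd3; c2: attacked by Kc3; d2: attacked by Kc3; e2: attacked by Bf3.
Black has no legal moves → checkmate.

yes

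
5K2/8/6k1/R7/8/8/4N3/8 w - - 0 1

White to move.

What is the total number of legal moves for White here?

23

White to move; king on f8.
In check: no.
Legal moves: Kg8, Ke8, Ke7, Ra8, Ra7, Ra6+, Rh5, Rg5+, Rf5, Re5, Rd5, Rc5, Rb5, Ra4, Ra3, Ra2, Ra1, Nf4+, Nd4, Ng3, Nc3, Ng1, Nc1.
Count: 23.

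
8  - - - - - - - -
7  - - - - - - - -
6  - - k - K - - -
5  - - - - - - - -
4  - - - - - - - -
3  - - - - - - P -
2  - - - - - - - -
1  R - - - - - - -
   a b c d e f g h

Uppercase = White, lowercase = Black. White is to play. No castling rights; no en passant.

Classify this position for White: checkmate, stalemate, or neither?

White to move; white king on e6.
In check: no.
Legal moves for White include: Kf7, Ke7, Kf6, Kf5, Ke5, Ra8, Ra7, Ra6+, Ra5, Ra4, Ra3, Ra2, Rh1, Rg1, Rf1, Re1, Rd1, Rc1+, ... (list truncated; more exist).
White has legal moves and is not in check → neither.

neither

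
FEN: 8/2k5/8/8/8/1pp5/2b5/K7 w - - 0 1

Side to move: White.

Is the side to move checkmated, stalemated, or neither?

stalemate

White to move; white king on a1.
In check: no.
King squares — b1: attacked by Bc2; a2: attacked by Pb3; b2: attacked by Pc3.
Legal moves for White: none.
Not in check and no legal moves → stalemate.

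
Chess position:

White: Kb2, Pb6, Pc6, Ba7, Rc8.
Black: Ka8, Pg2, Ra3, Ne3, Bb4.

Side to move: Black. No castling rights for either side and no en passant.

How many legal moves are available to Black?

Black to move; king on a8.
In check: yes, from the white rook on c8.
Legal moves: none.
Count: 0.

0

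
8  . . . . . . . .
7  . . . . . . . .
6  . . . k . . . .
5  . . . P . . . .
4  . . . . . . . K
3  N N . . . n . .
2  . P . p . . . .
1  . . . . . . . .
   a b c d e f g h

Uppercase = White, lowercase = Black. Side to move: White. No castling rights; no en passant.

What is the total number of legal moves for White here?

4

White to move; king on h4.
In check: yes, from the black knight on f3.
Legal moves: Kh5, Kg4, Kh3, Kg3.
Count: 4.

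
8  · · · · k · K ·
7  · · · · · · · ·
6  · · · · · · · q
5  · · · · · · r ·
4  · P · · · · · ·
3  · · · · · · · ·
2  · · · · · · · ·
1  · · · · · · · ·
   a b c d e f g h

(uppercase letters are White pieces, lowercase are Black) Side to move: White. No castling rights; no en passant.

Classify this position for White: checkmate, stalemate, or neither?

White to move; white king on g8.
In check: yes, from the black rook on g5.
King squares — f7: attacked by Ke8; g7: attacked by Rg5; h7: attacked by Qh6; f8: attacked by Qh6; h8: attacked by Qh6.
Legal moves for White: none.
In check with no legal moves → checkmate.

checkmate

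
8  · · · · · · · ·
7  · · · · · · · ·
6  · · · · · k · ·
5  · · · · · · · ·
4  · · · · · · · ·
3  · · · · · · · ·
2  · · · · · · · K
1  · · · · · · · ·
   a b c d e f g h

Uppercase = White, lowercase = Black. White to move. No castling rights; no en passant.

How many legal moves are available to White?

White to move; king on h2.
In check: no.
Legal moves: Kh3, Kg3, Kg2, Kh1, Kg1.
Count: 5.

5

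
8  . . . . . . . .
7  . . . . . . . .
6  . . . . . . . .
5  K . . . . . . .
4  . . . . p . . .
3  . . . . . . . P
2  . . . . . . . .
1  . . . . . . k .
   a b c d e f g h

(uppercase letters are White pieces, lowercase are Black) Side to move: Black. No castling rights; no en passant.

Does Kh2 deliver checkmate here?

no

After Kh2: white king on a5; in check: no.
White is not in check, so this cannot be checkmate.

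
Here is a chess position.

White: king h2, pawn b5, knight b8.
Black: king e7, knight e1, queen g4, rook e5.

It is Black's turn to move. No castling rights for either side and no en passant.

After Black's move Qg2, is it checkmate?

After Qg2: white king on h2; in check: yes, from the black queen on g2.
King squares — g1: attacked by Qg2; h1: attacked by Qg2; g2: attacked by Ne1; g3: attacked by Qg2; h3: attacked by Qg2.
White has no legal moves → checkmate.

yes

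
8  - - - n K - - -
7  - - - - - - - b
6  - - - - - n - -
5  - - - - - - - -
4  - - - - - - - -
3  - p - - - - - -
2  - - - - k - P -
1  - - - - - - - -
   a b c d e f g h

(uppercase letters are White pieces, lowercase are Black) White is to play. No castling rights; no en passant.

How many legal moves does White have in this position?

3

White to move; king on e8.
In check: yes, from the black knight on f6.
Legal moves: Kf8, Kxd8, Ke7.
Count: 3.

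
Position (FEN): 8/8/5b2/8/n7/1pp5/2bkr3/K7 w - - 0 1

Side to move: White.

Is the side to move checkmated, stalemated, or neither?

stalemate

White to move; white king on a1.
In check: no.
King squares — b1: attacked by Bc2; a2: attacked by Pb3; b2: attacked by Pc3.
Legal moves for White: none.
Not in check and no legal moves → stalemate.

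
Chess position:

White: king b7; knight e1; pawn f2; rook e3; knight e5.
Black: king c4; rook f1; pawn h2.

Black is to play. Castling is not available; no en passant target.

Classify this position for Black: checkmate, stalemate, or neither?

neither

Black to move; black king on c4.
In check: yes, from the white knight on e5.
King squares — b3: attacked by Re3; c3: attacked by Re3; d3: attacked by Ne1; b4: available; d4: available; b5: available; c5: available; d5: available.
Legal moves for Black: Kd5, Kc5, Kb5, Kd4, Kb4.
Black is in check but has 5 legal moves → neither.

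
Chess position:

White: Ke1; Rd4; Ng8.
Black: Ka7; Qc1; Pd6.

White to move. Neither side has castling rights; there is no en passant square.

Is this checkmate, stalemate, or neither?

neither

White to move; white king on e1.
In check: yes, from the black queen on c1.
Legal moves for White: Kf2, Ke2, Rd1.
White is in check but has 3 legal moves → neither.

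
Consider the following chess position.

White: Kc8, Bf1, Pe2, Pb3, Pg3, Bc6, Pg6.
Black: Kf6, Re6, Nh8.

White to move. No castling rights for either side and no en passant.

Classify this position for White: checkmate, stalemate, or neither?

neither

White to move; white king on c8.
In check: no.
Legal moves for White include: Kd8, Kb8, Kd7, Kc7, Kb7, Be8, Ba8, Bd7, Bb7, Bd5, Bb5, Be4, Ba4, Bf3, Bcg2, Bh1, Bh3, Bfg2, ... (list truncated; more exist).
White has legal moves and is not in check → neither.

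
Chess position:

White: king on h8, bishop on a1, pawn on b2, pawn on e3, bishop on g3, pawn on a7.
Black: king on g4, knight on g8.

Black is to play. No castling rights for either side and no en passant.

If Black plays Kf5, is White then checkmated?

After Kf5: white king on h8; in check: no.
White is not in check, so this cannot be checkmate.

no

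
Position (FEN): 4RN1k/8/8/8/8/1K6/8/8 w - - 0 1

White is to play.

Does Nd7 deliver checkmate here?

After Nd7: black king on h8; in check: yes, from the white rook on e8.
Black has 2 legal replies: Kh7, Kg7.
In check but a legal move exists → not checkmate.

no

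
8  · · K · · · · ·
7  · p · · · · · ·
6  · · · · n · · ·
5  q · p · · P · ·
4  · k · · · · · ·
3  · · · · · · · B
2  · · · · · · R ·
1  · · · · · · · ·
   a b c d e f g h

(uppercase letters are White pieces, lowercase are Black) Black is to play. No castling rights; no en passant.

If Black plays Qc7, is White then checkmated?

yes

After Qc7: white king on c8; in check: yes, from the black queen on c7.
King squares — b7: attacked by Qc7; c7: attacked by Ne6; d7: attacked by Qc7; b8: attacked by Qc7; d8: attacked by Ne6.
White has no legal moves → checkmate.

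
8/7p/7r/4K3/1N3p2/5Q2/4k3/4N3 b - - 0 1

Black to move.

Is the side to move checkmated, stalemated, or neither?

neither

Black to move; black king on e2.
In check: yes, from the white queen on f3.
Legal moves for Black: Kd2, Kxe1.
Black is in check but has 2 legal moves → neither.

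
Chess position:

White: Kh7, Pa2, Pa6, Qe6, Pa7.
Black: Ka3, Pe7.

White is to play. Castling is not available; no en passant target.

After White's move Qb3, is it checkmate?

yes

After Qb3: black king on a3; in check: yes, from the white queen on b3.
King squares — a2: attacked by Qb3; b2: attacked by Qb3; b3: attacked by Pa2; a4: attacked by Qb3; b4: attacked by Qb3.
Black has no legal moves → checkmate.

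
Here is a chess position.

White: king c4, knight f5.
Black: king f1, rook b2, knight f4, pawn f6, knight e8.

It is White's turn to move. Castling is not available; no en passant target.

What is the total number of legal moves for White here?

11

White to move; king on c4.
In check: no.
Legal moves: Ng7, Ne7, Nh6, Nd6, Nh4, Nd4, Ng3+, Ne3+, Kc5, Kd4, Kc3.
Count: 11.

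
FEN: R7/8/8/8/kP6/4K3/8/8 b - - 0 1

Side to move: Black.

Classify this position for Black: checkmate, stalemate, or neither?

neither

Black to move; black king on a4.
In check: yes, from the white rook on a8.
Legal moves for Black: Kb5, Kxb4, Kb3.
Black is in check but has 3 legal moves → neither.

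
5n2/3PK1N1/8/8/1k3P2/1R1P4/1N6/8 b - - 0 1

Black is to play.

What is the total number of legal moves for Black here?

3

Black to move; king on b4.
In check: yes, from the white rook on b3.
Legal moves: Kc5, Ka5, Kxb3.
Count: 3.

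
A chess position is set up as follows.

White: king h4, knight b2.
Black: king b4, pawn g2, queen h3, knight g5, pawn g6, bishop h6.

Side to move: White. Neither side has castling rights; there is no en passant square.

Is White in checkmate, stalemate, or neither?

White to move; white king on h4.
In check: yes, from the black queen on h3.
King squares — g3: attacked by Qh3; h3: attacked by Ng5; g4: attacked by Qh3; g5: attacked by Bh6; h5: attacked by Qh3.
Legal moves for White: none.
In check with no legal moves → checkmate.

checkmate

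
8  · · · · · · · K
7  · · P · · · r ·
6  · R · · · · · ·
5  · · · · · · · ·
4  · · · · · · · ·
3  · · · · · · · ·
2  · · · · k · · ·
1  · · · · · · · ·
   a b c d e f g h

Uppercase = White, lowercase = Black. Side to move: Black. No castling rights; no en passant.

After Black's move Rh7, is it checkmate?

After Rh7: white king on h8; in check: yes, from the black rook on h7.
White has 2 legal replies: Kg8, Kxh7.
In check but a legal move exists → not checkmate.

no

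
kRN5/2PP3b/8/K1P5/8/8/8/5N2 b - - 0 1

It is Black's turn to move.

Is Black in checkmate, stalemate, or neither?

Black to move; black king on a8.
In check: yes, from the white rook on b8.
King squares — a7: attacked by Nc8; b7: attacked by Rb8; b8: attacked by Pc7.
Legal moves for Black: none.
In check with no legal moves → checkmate.

checkmate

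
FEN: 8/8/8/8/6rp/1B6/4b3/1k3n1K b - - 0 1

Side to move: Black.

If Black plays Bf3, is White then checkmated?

After Bf3: white king on h1; in check: yes, from the black bishop on f3.
King squares — g1: attacked by Rg4; g2: attacked by Bf3; h2: attacked by Nf1.
White has no legal moves → checkmate.

yes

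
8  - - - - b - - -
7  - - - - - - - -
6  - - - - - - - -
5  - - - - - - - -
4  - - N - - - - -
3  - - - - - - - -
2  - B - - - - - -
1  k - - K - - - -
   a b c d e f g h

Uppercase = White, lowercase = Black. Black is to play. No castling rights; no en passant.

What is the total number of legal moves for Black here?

2

Black to move; king on a1.
In check: yes, from the white bishop on b2.
Legal moves: Ka2, Kb1.
Count: 2.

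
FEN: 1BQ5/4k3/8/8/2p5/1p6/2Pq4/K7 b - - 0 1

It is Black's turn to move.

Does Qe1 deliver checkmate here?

After Qe1: white king on a1; in check: yes, from the black queen on e1.
White has 1 legal reply: Kb2.
In check but a legal move exists → not checkmate.

no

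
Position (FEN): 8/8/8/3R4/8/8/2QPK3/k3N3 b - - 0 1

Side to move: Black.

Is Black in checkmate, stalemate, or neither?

Black to move; black king on a1.
In check: no.
King squares — b1: attacked by Qc2; a2: attacked by Qc2; b2: attacked by Qc2.
Legal moves for Black: none.
Not in check and no legal moves → stalemate.

stalemate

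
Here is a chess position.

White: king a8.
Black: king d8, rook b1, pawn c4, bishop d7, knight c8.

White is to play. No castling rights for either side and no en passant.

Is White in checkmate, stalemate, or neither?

stalemate

White to move; white king on a8.
In check: no.
King squares — a7: attacked by Nc8; b7: attacked by Rb1; b8: attacked by Rb1.
Legal moves for White: none.
Not in check and no legal moves → stalemate.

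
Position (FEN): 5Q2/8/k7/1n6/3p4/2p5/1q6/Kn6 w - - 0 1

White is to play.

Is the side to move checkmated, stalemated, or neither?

checkmate

White to move; white king on a1.
In check: yes, from the black queen on b2.
King squares — b1: attacked by Qb2; a2: attacked by Qb2; b2: attacked by Pc3.
Legal moves for White: none.
In check with no legal moves → checkmate.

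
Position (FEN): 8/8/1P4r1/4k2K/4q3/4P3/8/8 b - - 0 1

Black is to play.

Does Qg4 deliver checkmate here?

After Qg4: white king on h5; in check: yes, from the black queen on g4.
King squares — g4: attacked by Rg6; h4: attacked by Qg4; g5: attacked by Qg4; g6: attacked by Qg4; h6: attacked by Rg6.
White has no legal moves → checkmate.

yes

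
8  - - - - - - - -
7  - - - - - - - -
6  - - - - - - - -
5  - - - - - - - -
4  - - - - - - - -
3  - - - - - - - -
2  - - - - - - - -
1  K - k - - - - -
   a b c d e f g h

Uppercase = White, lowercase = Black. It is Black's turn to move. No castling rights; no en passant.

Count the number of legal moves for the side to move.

Black to move; king on c1.
In check: no.
Legal moves: Kd2, Kc2, Kd1.
Count: 3.

3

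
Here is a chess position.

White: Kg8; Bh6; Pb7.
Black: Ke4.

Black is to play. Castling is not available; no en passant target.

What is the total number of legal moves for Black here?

Black to move; king on e4.
In check: no.
Legal moves: Kf5, Ke5, Kd5, Kd4, Kf3, Kd3.
Count: 6.

6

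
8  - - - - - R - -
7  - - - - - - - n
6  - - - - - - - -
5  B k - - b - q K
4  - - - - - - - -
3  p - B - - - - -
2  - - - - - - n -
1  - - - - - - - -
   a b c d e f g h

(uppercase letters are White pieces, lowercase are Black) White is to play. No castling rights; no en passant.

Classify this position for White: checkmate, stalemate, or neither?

checkmate

White to move; white king on h5.
In check: yes, from the black queen on g5.
King squares — g4: attacked by Qg5; h4: attacked by Ng2; g5: attacked by Nh7; g6: attacked by Qg5; h6: attacked by Qg5.
Legal moves for White: none.
In check with no legal moves → checkmate.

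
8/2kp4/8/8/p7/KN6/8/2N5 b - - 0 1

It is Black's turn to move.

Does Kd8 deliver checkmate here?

no

After Kd8: white king on a3; in check: no.
White is not in check, so this cannot be checkmate.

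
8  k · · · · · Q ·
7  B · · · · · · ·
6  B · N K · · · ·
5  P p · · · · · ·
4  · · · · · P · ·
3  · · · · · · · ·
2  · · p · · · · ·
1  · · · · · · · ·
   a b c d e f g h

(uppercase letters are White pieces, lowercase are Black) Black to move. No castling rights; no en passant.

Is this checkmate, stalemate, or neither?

Black to move; black king on a8.
In check: yes, from the white queen on g8.
King squares — a7: attacked by Nc6; b7: attacked by Ba6; b8: attacked by Nc6.
Legal moves for Black: none.
In check with no legal moves → checkmate.

checkmate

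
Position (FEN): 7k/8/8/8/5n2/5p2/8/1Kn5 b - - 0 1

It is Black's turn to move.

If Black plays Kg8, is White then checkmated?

no

After Kg8: white king on b1; in check: no.
White is not in check, so this cannot be checkmate.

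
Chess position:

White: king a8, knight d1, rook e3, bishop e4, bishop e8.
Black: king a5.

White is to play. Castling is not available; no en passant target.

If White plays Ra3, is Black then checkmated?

After Ra3: black king on a5; in check: yes, from the white rook on a3.
Black has 2 legal replies: Kb6, Kb4.
In check but a legal move exists → not checkmate.

no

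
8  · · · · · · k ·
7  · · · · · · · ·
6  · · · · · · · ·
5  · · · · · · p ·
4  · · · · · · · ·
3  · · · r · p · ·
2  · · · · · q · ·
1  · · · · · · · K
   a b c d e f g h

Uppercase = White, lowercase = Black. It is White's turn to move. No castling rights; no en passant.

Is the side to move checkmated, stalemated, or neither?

stalemate

White to move; white king on h1.
In check: no.
King squares — g1: attacked by Qf2; g2: attacked by Qf2; h2: attacked by Qf2.
Legal moves for White: none.
Not in check and no legal moves → stalemate.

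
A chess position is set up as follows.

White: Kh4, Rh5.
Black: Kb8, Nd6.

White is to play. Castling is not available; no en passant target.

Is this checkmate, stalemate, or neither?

neither

White to move; white king on h4.
In check: no.
Legal moves for White: Rh8+, Rh7, Rh6, Rg5, Rf5, Re5, Rd5, Rc5, Rb5+, Ra5, Kg5, Kg4, Kh3, Kg3.
White has 14 legal moves and is not in check → neither.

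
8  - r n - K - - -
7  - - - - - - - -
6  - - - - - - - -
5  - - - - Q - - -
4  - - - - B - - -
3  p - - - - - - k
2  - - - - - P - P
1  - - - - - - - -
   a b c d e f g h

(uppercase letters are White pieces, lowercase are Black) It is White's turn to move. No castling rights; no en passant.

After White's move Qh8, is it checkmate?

After Qh8: black king on h3; in check: yes, from the white queen on h8.
Black has 1 legal reply: Kg4.
In check but a legal move exists → not checkmate.

no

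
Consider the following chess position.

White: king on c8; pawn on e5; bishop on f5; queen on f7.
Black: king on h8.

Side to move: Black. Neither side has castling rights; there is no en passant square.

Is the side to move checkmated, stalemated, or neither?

Black to move; black king on h8.
In check: no.
King squares — g7: attacked by Qf7; h7: attacked by Bf5; g8: attacked by Qf7.
Legal moves for Black: none.
Not in check and no legal moves → stalemate.

stalemate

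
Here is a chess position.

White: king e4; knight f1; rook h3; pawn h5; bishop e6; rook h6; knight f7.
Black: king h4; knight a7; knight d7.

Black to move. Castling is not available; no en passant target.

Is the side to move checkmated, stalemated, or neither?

checkmate

Black to move; black king on h4.
In check: yes, from the white rook on h3.
King squares — g3: attacked by Nf1; h3: attacked by Be6; g4: attacked by Be6; g5: attacked by Nf7; h5: attacked by Rh3.
Legal moves for Black: none.
In check with no legal moves → checkmate.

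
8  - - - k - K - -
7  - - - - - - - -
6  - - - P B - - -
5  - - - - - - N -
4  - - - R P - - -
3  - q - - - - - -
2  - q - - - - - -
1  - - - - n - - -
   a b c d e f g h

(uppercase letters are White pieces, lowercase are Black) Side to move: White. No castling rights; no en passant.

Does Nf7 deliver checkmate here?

After Nf7: black king on d8; in check: yes, from the white knight on f7.
King squares — c7: attacked by Pd6; d7: attacked by Be6; e7: attacked by Pd6; c8: attacked by Be6; e8: attacked by Kf8.
Black has no legal moves → checkmate.

yes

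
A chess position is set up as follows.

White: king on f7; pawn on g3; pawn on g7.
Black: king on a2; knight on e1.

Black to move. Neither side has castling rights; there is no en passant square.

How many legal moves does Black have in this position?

Black to move; king on a2.
In check: no.
Legal moves: Kb3, Ka3, Kb2, Kb1, Ka1, Nf3, Nd3, Ng2, Nc2.
Count: 9.

9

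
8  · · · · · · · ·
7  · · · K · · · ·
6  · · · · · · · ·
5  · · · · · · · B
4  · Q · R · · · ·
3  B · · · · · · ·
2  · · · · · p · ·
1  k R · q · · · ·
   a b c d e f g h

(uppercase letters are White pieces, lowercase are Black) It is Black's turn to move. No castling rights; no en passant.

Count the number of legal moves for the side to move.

2

Black to move; king on a1.
In check: yes, from the white rook on b1.
Legal moves: Ka2, Qxb1.
Count: 2.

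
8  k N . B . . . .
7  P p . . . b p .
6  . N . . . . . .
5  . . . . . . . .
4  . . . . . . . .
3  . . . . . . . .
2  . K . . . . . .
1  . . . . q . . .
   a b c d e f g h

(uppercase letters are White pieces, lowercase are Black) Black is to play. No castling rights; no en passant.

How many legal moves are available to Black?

1

Black to move; king on a8.
In check: yes, from the white knight on b6.
Legal moves: Kxa7.
Count: 1.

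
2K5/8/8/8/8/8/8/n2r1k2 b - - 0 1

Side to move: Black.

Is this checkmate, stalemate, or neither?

Black to move; black king on f1.
In check: no.
Legal moves for Black: Kg2, Kf2, Ke2, Kg1, Ke1, Rd8+, Rd7, Rd6, Rd5, Rd4, Rd3, Rd2, Re1, Rc1+, Rb1, Nb3, Nc2.
Black has 17 legal moves and is not in check → neither.

neither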